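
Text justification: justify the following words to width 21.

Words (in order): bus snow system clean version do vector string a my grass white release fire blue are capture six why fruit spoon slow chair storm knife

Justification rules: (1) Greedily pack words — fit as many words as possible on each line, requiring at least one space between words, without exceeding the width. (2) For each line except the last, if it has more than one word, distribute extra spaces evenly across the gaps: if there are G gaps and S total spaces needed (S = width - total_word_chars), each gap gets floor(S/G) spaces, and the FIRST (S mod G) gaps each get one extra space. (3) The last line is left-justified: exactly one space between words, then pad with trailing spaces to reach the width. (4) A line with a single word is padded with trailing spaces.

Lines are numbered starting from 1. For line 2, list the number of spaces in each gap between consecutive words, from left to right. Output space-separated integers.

Line 1: ['bus', 'snow', 'system', 'clean'] (min_width=21, slack=0)
Line 2: ['version', 'do', 'vector'] (min_width=17, slack=4)
Line 3: ['string', 'a', 'my', 'grass'] (min_width=17, slack=4)
Line 4: ['white', 'release', 'fire'] (min_width=18, slack=3)
Line 5: ['blue', 'are', 'capture', 'six'] (min_width=20, slack=1)
Line 6: ['why', 'fruit', 'spoon', 'slow'] (min_width=20, slack=1)
Line 7: ['chair', 'storm', 'knife'] (min_width=17, slack=4)

Answer: 3 3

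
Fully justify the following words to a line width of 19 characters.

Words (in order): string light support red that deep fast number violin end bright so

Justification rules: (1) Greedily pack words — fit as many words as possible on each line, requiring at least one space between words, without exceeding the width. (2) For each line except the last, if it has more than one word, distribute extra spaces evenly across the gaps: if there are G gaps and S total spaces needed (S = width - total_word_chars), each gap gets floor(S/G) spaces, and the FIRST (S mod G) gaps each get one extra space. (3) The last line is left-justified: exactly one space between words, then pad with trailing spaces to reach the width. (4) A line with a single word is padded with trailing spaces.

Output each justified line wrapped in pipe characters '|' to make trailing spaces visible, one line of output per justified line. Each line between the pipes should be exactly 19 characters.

Line 1: ['string', 'light'] (min_width=12, slack=7)
Line 2: ['support', 'red', 'that'] (min_width=16, slack=3)
Line 3: ['deep', 'fast', 'number'] (min_width=16, slack=3)
Line 4: ['violin', 'end', 'bright'] (min_width=17, slack=2)
Line 5: ['so'] (min_width=2, slack=17)

Answer: |string        light|
|support   red  that|
|deep   fast  number|
|violin  end  bright|
|so                 |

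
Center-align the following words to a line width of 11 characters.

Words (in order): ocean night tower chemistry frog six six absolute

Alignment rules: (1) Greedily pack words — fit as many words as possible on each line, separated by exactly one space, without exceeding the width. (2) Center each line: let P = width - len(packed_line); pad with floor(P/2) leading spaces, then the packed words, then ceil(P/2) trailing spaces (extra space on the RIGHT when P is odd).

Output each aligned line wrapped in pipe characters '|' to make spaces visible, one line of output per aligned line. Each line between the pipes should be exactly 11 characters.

Answer: |ocean night|
|   tower   |
| chemistry |
| frog six  |
|    six    |
| absolute  |

Derivation:
Line 1: ['ocean', 'night'] (min_width=11, slack=0)
Line 2: ['tower'] (min_width=5, slack=6)
Line 3: ['chemistry'] (min_width=9, slack=2)
Line 4: ['frog', 'six'] (min_width=8, slack=3)
Line 5: ['six'] (min_width=3, slack=8)
Line 6: ['absolute'] (min_width=8, slack=3)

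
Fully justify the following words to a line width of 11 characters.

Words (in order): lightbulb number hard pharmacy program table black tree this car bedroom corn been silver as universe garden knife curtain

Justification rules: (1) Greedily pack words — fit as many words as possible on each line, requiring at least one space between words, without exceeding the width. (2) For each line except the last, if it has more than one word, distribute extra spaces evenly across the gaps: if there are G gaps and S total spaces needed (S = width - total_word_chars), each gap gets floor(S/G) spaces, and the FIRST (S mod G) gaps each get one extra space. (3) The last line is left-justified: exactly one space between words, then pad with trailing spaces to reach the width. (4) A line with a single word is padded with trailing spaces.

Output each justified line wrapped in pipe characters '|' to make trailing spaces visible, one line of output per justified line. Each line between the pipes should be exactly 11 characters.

Line 1: ['lightbulb'] (min_width=9, slack=2)
Line 2: ['number', 'hard'] (min_width=11, slack=0)
Line 3: ['pharmacy'] (min_width=8, slack=3)
Line 4: ['program'] (min_width=7, slack=4)
Line 5: ['table', 'black'] (min_width=11, slack=0)
Line 6: ['tree', 'this'] (min_width=9, slack=2)
Line 7: ['car', 'bedroom'] (min_width=11, slack=0)
Line 8: ['corn', 'been'] (min_width=9, slack=2)
Line 9: ['silver', 'as'] (min_width=9, slack=2)
Line 10: ['universe'] (min_width=8, slack=3)
Line 11: ['garden'] (min_width=6, slack=5)
Line 12: ['knife'] (min_width=5, slack=6)
Line 13: ['curtain'] (min_width=7, slack=4)

Answer: |lightbulb  |
|number hard|
|pharmacy   |
|program    |
|table black|
|tree   this|
|car bedroom|
|corn   been|
|silver   as|
|universe   |
|garden     |
|knife      |
|curtain    |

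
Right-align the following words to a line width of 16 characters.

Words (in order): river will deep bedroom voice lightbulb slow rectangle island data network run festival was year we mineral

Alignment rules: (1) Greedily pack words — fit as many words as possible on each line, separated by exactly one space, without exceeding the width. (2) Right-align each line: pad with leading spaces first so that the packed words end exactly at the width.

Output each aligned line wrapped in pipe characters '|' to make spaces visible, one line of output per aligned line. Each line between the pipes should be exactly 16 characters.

Line 1: ['river', 'will', 'deep'] (min_width=15, slack=1)
Line 2: ['bedroom', 'voice'] (min_width=13, slack=3)
Line 3: ['lightbulb', 'slow'] (min_width=14, slack=2)
Line 4: ['rectangle', 'island'] (min_width=16, slack=0)
Line 5: ['data', 'network', 'run'] (min_width=16, slack=0)
Line 6: ['festival', 'was'] (min_width=12, slack=4)
Line 7: ['year', 'we', 'mineral'] (min_width=15, slack=1)

Answer: | river will deep|
|   bedroom voice|
|  lightbulb slow|
|rectangle island|
|data network run|
|    festival was|
| year we mineral|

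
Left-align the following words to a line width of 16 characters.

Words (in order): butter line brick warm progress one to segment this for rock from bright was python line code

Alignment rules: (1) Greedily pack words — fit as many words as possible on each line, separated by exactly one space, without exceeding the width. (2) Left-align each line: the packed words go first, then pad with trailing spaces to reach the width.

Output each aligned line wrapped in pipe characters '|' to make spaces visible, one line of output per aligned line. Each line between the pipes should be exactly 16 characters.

Line 1: ['butter', 'line'] (min_width=11, slack=5)
Line 2: ['brick', 'warm'] (min_width=10, slack=6)
Line 3: ['progress', 'one', 'to'] (min_width=15, slack=1)
Line 4: ['segment', 'this', 'for'] (min_width=16, slack=0)
Line 5: ['rock', 'from', 'bright'] (min_width=16, slack=0)
Line 6: ['was', 'python', 'line'] (min_width=15, slack=1)
Line 7: ['code'] (min_width=4, slack=12)

Answer: |butter line     |
|brick warm      |
|progress one to |
|segment this for|
|rock from bright|
|was python line |
|code            |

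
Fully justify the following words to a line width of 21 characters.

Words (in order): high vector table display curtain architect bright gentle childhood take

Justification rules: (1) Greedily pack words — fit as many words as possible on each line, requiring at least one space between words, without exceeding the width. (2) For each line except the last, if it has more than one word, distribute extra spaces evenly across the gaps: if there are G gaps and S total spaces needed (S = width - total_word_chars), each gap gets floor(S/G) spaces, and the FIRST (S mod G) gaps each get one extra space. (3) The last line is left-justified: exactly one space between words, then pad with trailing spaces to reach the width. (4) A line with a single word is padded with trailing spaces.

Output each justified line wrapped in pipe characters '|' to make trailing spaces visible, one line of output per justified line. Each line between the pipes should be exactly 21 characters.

Answer: |high   vector   table|
|display       curtain|
|architect      bright|
|gentle childhood take|

Derivation:
Line 1: ['high', 'vector', 'table'] (min_width=17, slack=4)
Line 2: ['display', 'curtain'] (min_width=15, slack=6)
Line 3: ['architect', 'bright'] (min_width=16, slack=5)
Line 4: ['gentle', 'childhood', 'take'] (min_width=21, slack=0)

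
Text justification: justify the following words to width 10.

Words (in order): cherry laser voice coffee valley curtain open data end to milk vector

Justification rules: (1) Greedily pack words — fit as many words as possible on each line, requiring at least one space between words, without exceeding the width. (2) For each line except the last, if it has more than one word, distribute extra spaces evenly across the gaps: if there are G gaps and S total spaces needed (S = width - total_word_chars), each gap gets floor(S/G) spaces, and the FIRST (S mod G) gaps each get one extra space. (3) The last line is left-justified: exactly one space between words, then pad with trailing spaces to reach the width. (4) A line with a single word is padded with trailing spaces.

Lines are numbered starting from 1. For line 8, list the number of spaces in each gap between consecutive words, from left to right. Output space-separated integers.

Line 1: ['cherry'] (min_width=6, slack=4)
Line 2: ['laser'] (min_width=5, slack=5)
Line 3: ['voice'] (min_width=5, slack=5)
Line 4: ['coffee'] (min_width=6, slack=4)
Line 5: ['valley'] (min_width=6, slack=4)
Line 6: ['curtain'] (min_width=7, slack=3)
Line 7: ['open', 'data'] (min_width=9, slack=1)
Line 8: ['end', 'to'] (min_width=6, slack=4)
Line 9: ['milk'] (min_width=4, slack=6)
Line 10: ['vector'] (min_width=6, slack=4)

Answer: 5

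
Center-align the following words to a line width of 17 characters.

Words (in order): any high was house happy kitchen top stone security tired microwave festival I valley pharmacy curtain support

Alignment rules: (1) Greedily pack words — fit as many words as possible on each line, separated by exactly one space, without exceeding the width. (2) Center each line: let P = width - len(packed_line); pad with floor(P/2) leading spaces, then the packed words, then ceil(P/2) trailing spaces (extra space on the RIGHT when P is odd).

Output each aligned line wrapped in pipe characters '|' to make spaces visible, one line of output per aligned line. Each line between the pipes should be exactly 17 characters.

Answer: |  any high was   |
|   house happy   |
|kitchen top stone|
| security tired  |
|    microwave    |
|festival I valley|
|pharmacy curtain |
|     support     |

Derivation:
Line 1: ['any', 'high', 'was'] (min_width=12, slack=5)
Line 2: ['house', 'happy'] (min_width=11, slack=6)
Line 3: ['kitchen', 'top', 'stone'] (min_width=17, slack=0)
Line 4: ['security', 'tired'] (min_width=14, slack=3)
Line 5: ['microwave'] (min_width=9, slack=8)
Line 6: ['festival', 'I', 'valley'] (min_width=17, slack=0)
Line 7: ['pharmacy', 'curtain'] (min_width=16, slack=1)
Line 8: ['support'] (min_width=7, slack=10)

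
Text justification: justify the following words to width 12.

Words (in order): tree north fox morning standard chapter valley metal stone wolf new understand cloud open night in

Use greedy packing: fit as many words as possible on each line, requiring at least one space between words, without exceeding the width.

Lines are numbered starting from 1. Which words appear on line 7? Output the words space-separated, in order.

Line 1: ['tree', 'north'] (min_width=10, slack=2)
Line 2: ['fox', 'morning'] (min_width=11, slack=1)
Line 3: ['standard'] (min_width=8, slack=4)
Line 4: ['chapter'] (min_width=7, slack=5)
Line 5: ['valley', 'metal'] (min_width=12, slack=0)
Line 6: ['stone', 'wolf'] (min_width=10, slack=2)
Line 7: ['new'] (min_width=3, slack=9)
Line 8: ['understand'] (min_width=10, slack=2)
Line 9: ['cloud', 'open'] (min_width=10, slack=2)
Line 10: ['night', 'in'] (min_width=8, slack=4)

Answer: new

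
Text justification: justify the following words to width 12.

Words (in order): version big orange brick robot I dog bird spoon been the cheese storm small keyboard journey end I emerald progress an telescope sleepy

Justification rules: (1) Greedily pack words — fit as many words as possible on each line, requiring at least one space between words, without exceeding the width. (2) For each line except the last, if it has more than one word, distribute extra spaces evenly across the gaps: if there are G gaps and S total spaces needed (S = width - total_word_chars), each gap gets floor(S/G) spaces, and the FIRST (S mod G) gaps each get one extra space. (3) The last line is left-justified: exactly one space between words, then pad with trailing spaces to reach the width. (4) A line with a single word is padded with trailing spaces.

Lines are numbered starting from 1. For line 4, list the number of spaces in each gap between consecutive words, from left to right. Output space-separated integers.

Answer: 3

Derivation:
Line 1: ['version', 'big'] (min_width=11, slack=1)
Line 2: ['orange', 'brick'] (min_width=12, slack=0)
Line 3: ['robot', 'I', 'dog'] (min_width=11, slack=1)
Line 4: ['bird', 'spoon'] (min_width=10, slack=2)
Line 5: ['been', 'the'] (min_width=8, slack=4)
Line 6: ['cheese', 'storm'] (min_width=12, slack=0)
Line 7: ['small'] (min_width=5, slack=7)
Line 8: ['keyboard'] (min_width=8, slack=4)
Line 9: ['journey', 'end'] (min_width=11, slack=1)
Line 10: ['I', 'emerald'] (min_width=9, slack=3)
Line 11: ['progress', 'an'] (min_width=11, slack=1)
Line 12: ['telescope'] (min_width=9, slack=3)
Line 13: ['sleepy'] (min_width=6, slack=6)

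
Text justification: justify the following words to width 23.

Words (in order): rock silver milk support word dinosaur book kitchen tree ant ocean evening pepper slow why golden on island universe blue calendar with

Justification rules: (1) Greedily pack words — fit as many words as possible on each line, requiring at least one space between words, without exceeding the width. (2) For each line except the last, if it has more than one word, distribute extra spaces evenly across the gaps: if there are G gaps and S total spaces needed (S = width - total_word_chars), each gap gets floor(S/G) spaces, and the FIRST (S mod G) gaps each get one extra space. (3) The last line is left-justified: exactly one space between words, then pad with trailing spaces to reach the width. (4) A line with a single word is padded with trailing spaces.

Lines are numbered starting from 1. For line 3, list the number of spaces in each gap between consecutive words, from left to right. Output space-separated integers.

Line 1: ['rock', 'silver', 'milk'] (min_width=16, slack=7)
Line 2: ['support', 'word', 'dinosaur'] (min_width=21, slack=2)
Line 3: ['book', 'kitchen', 'tree', 'ant'] (min_width=21, slack=2)
Line 4: ['ocean', 'evening', 'pepper'] (min_width=20, slack=3)
Line 5: ['slow', 'why', 'golden', 'on'] (min_width=18, slack=5)
Line 6: ['island', 'universe', 'blue'] (min_width=20, slack=3)
Line 7: ['calendar', 'with'] (min_width=13, slack=10)

Answer: 2 2 1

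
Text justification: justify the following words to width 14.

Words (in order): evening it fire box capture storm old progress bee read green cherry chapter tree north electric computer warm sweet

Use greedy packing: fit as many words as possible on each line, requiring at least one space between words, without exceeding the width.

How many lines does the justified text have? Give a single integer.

Answer: 10

Derivation:
Line 1: ['evening', 'it'] (min_width=10, slack=4)
Line 2: ['fire', 'box'] (min_width=8, slack=6)
Line 3: ['capture', 'storm'] (min_width=13, slack=1)
Line 4: ['old', 'progress'] (min_width=12, slack=2)
Line 5: ['bee', 'read', 'green'] (min_width=14, slack=0)
Line 6: ['cherry', 'chapter'] (min_width=14, slack=0)
Line 7: ['tree', 'north'] (min_width=10, slack=4)
Line 8: ['electric'] (min_width=8, slack=6)
Line 9: ['computer', 'warm'] (min_width=13, slack=1)
Line 10: ['sweet'] (min_width=5, slack=9)
Total lines: 10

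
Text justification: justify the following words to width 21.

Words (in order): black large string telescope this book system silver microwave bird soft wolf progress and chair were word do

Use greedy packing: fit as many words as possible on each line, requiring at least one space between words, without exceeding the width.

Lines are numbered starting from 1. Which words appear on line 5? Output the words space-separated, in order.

Line 1: ['black', 'large', 'string'] (min_width=18, slack=3)
Line 2: ['telescope', 'this', 'book'] (min_width=19, slack=2)
Line 3: ['system', 'silver'] (min_width=13, slack=8)
Line 4: ['microwave', 'bird', 'soft'] (min_width=19, slack=2)
Line 5: ['wolf', 'progress', 'and'] (min_width=17, slack=4)
Line 6: ['chair', 'were', 'word', 'do'] (min_width=18, slack=3)

Answer: wolf progress and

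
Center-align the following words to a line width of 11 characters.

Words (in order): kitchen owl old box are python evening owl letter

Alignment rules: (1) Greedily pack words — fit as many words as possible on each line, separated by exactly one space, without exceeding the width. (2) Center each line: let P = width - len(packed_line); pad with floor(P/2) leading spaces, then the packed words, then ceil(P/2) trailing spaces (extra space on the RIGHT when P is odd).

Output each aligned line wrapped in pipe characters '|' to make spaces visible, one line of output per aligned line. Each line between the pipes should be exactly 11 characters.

Line 1: ['kitchen', 'owl'] (min_width=11, slack=0)
Line 2: ['old', 'box', 'are'] (min_width=11, slack=0)
Line 3: ['python'] (min_width=6, slack=5)
Line 4: ['evening', 'owl'] (min_width=11, slack=0)
Line 5: ['letter'] (min_width=6, slack=5)

Answer: |kitchen owl|
|old box are|
|  python   |
|evening owl|
|  letter   |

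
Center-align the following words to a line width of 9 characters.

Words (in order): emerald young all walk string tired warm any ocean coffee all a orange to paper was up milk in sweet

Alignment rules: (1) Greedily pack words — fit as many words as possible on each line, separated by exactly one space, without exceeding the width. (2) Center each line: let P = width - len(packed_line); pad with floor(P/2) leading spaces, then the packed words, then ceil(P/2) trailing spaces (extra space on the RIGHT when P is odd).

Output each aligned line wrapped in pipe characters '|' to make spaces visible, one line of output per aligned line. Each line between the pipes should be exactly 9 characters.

Line 1: ['emerald'] (min_width=7, slack=2)
Line 2: ['young', 'all'] (min_width=9, slack=0)
Line 3: ['walk'] (min_width=4, slack=5)
Line 4: ['string'] (min_width=6, slack=3)
Line 5: ['tired'] (min_width=5, slack=4)
Line 6: ['warm', 'any'] (min_width=8, slack=1)
Line 7: ['ocean'] (min_width=5, slack=4)
Line 8: ['coffee'] (min_width=6, slack=3)
Line 9: ['all', 'a'] (min_width=5, slack=4)
Line 10: ['orange', 'to'] (min_width=9, slack=0)
Line 11: ['paper', 'was'] (min_width=9, slack=0)
Line 12: ['up', 'milk'] (min_width=7, slack=2)
Line 13: ['in', 'sweet'] (min_width=8, slack=1)

Answer: | emerald |
|young all|
|  walk   |
| string  |
|  tired  |
|warm any |
|  ocean  |
| coffee  |
|  all a  |
|orange to|
|paper was|
| up milk |
|in sweet |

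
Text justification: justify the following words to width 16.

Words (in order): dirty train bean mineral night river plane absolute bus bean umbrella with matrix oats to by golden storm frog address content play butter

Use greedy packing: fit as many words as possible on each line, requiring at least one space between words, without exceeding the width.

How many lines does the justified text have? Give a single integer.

Answer: 10

Derivation:
Line 1: ['dirty', 'train', 'bean'] (min_width=16, slack=0)
Line 2: ['mineral', 'night'] (min_width=13, slack=3)
Line 3: ['river', 'plane'] (min_width=11, slack=5)
Line 4: ['absolute', 'bus'] (min_width=12, slack=4)
Line 5: ['bean', 'umbrella'] (min_width=13, slack=3)
Line 6: ['with', 'matrix', 'oats'] (min_width=16, slack=0)
Line 7: ['to', 'by', 'golden'] (min_width=12, slack=4)
Line 8: ['storm', 'frog'] (min_width=10, slack=6)
Line 9: ['address', 'content'] (min_width=15, slack=1)
Line 10: ['play', 'butter'] (min_width=11, slack=5)
Total lines: 10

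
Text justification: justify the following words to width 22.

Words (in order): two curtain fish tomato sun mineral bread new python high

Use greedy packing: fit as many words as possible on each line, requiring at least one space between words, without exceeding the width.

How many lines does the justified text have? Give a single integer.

Answer: 3

Derivation:
Line 1: ['two', 'curtain', 'fish'] (min_width=16, slack=6)
Line 2: ['tomato', 'sun', 'mineral'] (min_width=18, slack=4)
Line 3: ['bread', 'new', 'python', 'high'] (min_width=21, slack=1)
Total lines: 3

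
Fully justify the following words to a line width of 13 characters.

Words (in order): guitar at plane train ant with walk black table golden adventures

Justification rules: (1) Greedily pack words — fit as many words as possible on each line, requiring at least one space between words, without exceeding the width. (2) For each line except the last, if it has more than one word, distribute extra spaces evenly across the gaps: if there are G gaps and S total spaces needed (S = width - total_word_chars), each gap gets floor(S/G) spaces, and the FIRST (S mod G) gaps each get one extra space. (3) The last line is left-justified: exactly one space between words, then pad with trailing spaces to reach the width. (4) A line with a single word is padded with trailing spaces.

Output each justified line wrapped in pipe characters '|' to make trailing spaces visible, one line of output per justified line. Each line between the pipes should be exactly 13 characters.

Line 1: ['guitar', 'at'] (min_width=9, slack=4)
Line 2: ['plane', 'train'] (min_width=11, slack=2)
Line 3: ['ant', 'with', 'walk'] (min_width=13, slack=0)
Line 4: ['black', 'table'] (min_width=11, slack=2)
Line 5: ['golden'] (min_width=6, slack=7)
Line 6: ['adventures'] (min_width=10, slack=3)

Answer: |guitar     at|
|plane   train|
|ant with walk|
|black   table|
|golden       |
|adventures   |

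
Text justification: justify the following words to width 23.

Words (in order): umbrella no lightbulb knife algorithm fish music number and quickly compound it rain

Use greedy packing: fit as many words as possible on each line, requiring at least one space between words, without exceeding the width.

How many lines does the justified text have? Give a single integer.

Line 1: ['umbrella', 'no', 'lightbulb'] (min_width=21, slack=2)
Line 2: ['knife', 'algorithm', 'fish'] (min_width=20, slack=3)
Line 3: ['music', 'number', 'and'] (min_width=16, slack=7)
Line 4: ['quickly', 'compound', 'it'] (min_width=19, slack=4)
Line 5: ['rain'] (min_width=4, slack=19)
Total lines: 5

Answer: 5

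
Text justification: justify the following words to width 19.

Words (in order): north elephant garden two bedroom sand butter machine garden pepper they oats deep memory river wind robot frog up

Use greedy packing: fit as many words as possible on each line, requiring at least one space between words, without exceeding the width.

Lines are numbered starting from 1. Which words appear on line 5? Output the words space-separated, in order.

Line 1: ['north', 'elephant'] (min_width=14, slack=5)
Line 2: ['garden', 'two', 'bedroom'] (min_width=18, slack=1)
Line 3: ['sand', 'butter', 'machine'] (min_width=19, slack=0)
Line 4: ['garden', 'pepper', 'they'] (min_width=18, slack=1)
Line 5: ['oats', 'deep', 'memory'] (min_width=16, slack=3)
Line 6: ['river', 'wind', 'robot'] (min_width=16, slack=3)
Line 7: ['frog', 'up'] (min_width=7, slack=12)

Answer: oats deep memory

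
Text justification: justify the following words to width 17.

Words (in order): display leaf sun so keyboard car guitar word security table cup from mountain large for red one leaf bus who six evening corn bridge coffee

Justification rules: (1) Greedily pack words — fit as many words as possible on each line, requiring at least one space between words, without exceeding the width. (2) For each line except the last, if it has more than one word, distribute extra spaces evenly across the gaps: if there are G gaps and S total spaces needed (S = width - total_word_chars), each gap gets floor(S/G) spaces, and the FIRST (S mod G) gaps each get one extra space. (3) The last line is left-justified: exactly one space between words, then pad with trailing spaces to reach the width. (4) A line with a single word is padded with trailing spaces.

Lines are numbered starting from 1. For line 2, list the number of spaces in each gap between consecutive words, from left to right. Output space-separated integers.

Answer: 2 2

Derivation:
Line 1: ['display', 'leaf', 'sun'] (min_width=16, slack=1)
Line 2: ['so', 'keyboard', 'car'] (min_width=15, slack=2)
Line 3: ['guitar', 'word'] (min_width=11, slack=6)
Line 4: ['security', 'table'] (min_width=14, slack=3)
Line 5: ['cup', 'from', 'mountain'] (min_width=17, slack=0)
Line 6: ['large', 'for', 'red', 'one'] (min_width=17, slack=0)
Line 7: ['leaf', 'bus', 'who', 'six'] (min_width=16, slack=1)
Line 8: ['evening', 'corn'] (min_width=12, slack=5)
Line 9: ['bridge', 'coffee'] (min_width=13, slack=4)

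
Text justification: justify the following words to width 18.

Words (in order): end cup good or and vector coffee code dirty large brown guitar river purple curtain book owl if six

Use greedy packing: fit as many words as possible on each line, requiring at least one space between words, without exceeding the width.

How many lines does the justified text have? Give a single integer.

Line 1: ['end', 'cup', 'good', 'or'] (min_width=15, slack=3)
Line 2: ['and', 'vector', 'coffee'] (min_width=17, slack=1)
Line 3: ['code', 'dirty', 'large'] (min_width=16, slack=2)
Line 4: ['brown', 'guitar', 'river'] (min_width=18, slack=0)
Line 5: ['purple', 'curtain'] (min_width=14, slack=4)
Line 6: ['book', 'owl', 'if', 'six'] (min_width=15, slack=3)
Total lines: 6

Answer: 6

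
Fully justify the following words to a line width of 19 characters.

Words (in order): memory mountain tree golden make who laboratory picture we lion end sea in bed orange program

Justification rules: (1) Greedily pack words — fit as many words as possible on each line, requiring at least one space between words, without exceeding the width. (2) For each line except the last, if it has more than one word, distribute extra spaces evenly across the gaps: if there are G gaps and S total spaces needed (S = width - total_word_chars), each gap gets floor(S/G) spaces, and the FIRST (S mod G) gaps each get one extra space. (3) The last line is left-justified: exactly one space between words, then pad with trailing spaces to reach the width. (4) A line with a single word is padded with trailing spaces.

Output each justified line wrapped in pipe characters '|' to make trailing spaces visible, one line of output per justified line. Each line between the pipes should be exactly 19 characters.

Answer: |memory     mountain|
|tree   golden  make|
|who      laboratory|
|picture we lion end|
|sea  in  bed orange|
|program            |

Derivation:
Line 1: ['memory', 'mountain'] (min_width=15, slack=4)
Line 2: ['tree', 'golden', 'make'] (min_width=16, slack=3)
Line 3: ['who', 'laboratory'] (min_width=14, slack=5)
Line 4: ['picture', 'we', 'lion', 'end'] (min_width=19, slack=0)
Line 5: ['sea', 'in', 'bed', 'orange'] (min_width=17, slack=2)
Line 6: ['program'] (min_width=7, slack=12)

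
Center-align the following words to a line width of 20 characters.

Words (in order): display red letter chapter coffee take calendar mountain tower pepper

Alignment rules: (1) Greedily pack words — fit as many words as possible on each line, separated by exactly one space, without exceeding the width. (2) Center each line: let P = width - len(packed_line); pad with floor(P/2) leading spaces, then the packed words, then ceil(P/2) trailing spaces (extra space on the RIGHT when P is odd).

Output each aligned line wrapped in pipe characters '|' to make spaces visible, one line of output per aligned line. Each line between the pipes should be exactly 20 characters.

Line 1: ['display', 'red', 'letter'] (min_width=18, slack=2)
Line 2: ['chapter', 'coffee', 'take'] (min_width=19, slack=1)
Line 3: ['calendar', 'mountain'] (min_width=17, slack=3)
Line 4: ['tower', 'pepper'] (min_width=12, slack=8)

Answer: | display red letter |
|chapter coffee take |
| calendar mountain  |
|    tower pepper    |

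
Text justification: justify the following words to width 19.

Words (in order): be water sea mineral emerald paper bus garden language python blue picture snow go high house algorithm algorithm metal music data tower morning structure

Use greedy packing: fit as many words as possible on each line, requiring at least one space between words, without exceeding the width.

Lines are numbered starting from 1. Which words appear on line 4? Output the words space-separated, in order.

Answer: language python

Derivation:
Line 1: ['be', 'water', 'sea'] (min_width=12, slack=7)
Line 2: ['mineral', 'emerald'] (min_width=15, slack=4)
Line 3: ['paper', 'bus', 'garden'] (min_width=16, slack=3)
Line 4: ['language', 'python'] (min_width=15, slack=4)
Line 5: ['blue', 'picture', 'snow'] (min_width=17, slack=2)
Line 6: ['go', 'high', 'house'] (min_width=13, slack=6)
Line 7: ['algorithm', 'algorithm'] (min_width=19, slack=0)
Line 8: ['metal', 'music', 'data'] (min_width=16, slack=3)
Line 9: ['tower', 'morning'] (min_width=13, slack=6)
Line 10: ['structure'] (min_width=9, slack=10)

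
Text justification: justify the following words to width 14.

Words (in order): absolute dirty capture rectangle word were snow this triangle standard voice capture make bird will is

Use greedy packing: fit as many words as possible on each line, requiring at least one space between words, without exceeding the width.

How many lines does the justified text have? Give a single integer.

Line 1: ['absolute', 'dirty'] (min_width=14, slack=0)
Line 2: ['capture'] (min_width=7, slack=7)
Line 3: ['rectangle', 'word'] (min_width=14, slack=0)
Line 4: ['were', 'snow', 'this'] (min_width=14, slack=0)
Line 5: ['triangle'] (min_width=8, slack=6)
Line 6: ['standard', 'voice'] (min_width=14, slack=0)
Line 7: ['capture', 'make'] (min_width=12, slack=2)
Line 8: ['bird', 'will', 'is'] (min_width=12, slack=2)
Total lines: 8

Answer: 8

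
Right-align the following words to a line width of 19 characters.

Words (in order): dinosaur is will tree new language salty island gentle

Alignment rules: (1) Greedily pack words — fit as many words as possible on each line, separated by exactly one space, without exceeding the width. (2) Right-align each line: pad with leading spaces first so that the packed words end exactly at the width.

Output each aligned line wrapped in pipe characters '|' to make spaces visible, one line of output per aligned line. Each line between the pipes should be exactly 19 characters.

Line 1: ['dinosaur', 'is', 'will'] (min_width=16, slack=3)
Line 2: ['tree', 'new', 'language'] (min_width=17, slack=2)
Line 3: ['salty', 'island', 'gentle'] (min_width=19, slack=0)

Answer: |   dinosaur is will|
|  tree new language|
|salty island gentle|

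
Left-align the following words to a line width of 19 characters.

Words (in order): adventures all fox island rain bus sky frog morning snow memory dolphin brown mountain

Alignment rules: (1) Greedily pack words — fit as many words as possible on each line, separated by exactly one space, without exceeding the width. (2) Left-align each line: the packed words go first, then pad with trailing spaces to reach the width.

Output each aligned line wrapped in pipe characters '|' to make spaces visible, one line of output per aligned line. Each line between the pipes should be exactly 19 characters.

Answer: |adventures all fox |
|island rain bus sky|
|frog morning snow  |
|memory dolphin     |
|brown mountain     |

Derivation:
Line 1: ['adventures', 'all', 'fox'] (min_width=18, slack=1)
Line 2: ['island', 'rain', 'bus', 'sky'] (min_width=19, slack=0)
Line 3: ['frog', 'morning', 'snow'] (min_width=17, slack=2)
Line 4: ['memory', 'dolphin'] (min_width=14, slack=5)
Line 5: ['brown', 'mountain'] (min_width=14, slack=5)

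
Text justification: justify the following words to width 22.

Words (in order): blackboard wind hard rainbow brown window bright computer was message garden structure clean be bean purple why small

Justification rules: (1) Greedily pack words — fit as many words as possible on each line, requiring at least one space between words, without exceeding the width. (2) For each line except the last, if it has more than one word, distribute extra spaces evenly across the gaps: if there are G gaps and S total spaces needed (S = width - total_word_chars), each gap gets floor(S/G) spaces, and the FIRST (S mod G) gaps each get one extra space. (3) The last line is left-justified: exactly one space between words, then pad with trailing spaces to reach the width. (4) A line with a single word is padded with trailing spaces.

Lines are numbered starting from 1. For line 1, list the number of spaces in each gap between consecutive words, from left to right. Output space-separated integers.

Line 1: ['blackboard', 'wind', 'hard'] (min_width=20, slack=2)
Line 2: ['rainbow', 'brown', 'window'] (min_width=20, slack=2)
Line 3: ['bright', 'computer', 'was'] (min_width=19, slack=3)
Line 4: ['message', 'garden'] (min_width=14, slack=8)
Line 5: ['structure', 'clean', 'be'] (min_width=18, slack=4)
Line 6: ['bean', 'purple', 'why', 'small'] (min_width=21, slack=1)

Answer: 2 2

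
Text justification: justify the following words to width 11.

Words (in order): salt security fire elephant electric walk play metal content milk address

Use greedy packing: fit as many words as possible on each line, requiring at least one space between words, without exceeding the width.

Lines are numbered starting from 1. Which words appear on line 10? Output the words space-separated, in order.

Answer: address

Derivation:
Line 1: ['salt'] (min_width=4, slack=7)
Line 2: ['security'] (min_width=8, slack=3)
Line 3: ['fire'] (min_width=4, slack=7)
Line 4: ['elephant'] (min_width=8, slack=3)
Line 5: ['electric'] (min_width=8, slack=3)
Line 6: ['walk', 'play'] (min_width=9, slack=2)
Line 7: ['metal'] (min_width=5, slack=6)
Line 8: ['content'] (min_width=7, slack=4)
Line 9: ['milk'] (min_width=4, slack=7)
Line 10: ['address'] (min_width=7, slack=4)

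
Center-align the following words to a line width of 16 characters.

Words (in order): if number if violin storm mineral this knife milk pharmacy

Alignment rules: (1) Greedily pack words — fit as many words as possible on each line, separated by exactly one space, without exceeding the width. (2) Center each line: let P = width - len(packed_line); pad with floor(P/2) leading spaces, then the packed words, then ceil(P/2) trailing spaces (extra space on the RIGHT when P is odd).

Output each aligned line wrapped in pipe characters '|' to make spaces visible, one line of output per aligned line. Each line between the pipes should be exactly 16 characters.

Line 1: ['if', 'number', 'if'] (min_width=12, slack=4)
Line 2: ['violin', 'storm'] (min_width=12, slack=4)
Line 3: ['mineral', 'this'] (min_width=12, slack=4)
Line 4: ['knife', 'milk'] (min_width=10, slack=6)
Line 5: ['pharmacy'] (min_width=8, slack=8)

Answer: |  if number if  |
|  violin storm  |
|  mineral this  |
|   knife milk   |
|    pharmacy    |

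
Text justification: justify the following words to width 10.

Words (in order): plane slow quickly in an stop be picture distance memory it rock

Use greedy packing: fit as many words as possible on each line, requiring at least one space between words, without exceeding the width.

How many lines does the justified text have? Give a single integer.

Answer: 7

Derivation:
Line 1: ['plane', 'slow'] (min_width=10, slack=0)
Line 2: ['quickly', 'in'] (min_width=10, slack=0)
Line 3: ['an', 'stop', 'be'] (min_width=10, slack=0)
Line 4: ['picture'] (min_width=7, slack=3)
Line 5: ['distance'] (min_width=8, slack=2)
Line 6: ['memory', 'it'] (min_width=9, slack=1)
Line 7: ['rock'] (min_width=4, slack=6)
Total lines: 7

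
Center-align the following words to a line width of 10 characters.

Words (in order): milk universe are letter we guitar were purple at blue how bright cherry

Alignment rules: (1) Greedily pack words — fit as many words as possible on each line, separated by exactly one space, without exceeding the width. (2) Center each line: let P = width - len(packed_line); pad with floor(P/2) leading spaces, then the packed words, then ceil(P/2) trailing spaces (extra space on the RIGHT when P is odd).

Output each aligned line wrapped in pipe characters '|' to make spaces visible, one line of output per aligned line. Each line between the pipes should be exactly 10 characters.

Line 1: ['milk'] (min_width=4, slack=6)
Line 2: ['universe'] (min_width=8, slack=2)
Line 3: ['are', 'letter'] (min_width=10, slack=0)
Line 4: ['we', 'guitar'] (min_width=9, slack=1)
Line 5: ['were'] (min_width=4, slack=6)
Line 6: ['purple', 'at'] (min_width=9, slack=1)
Line 7: ['blue', 'how'] (min_width=8, slack=2)
Line 8: ['bright'] (min_width=6, slack=4)
Line 9: ['cherry'] (min_width=6, slack=4)

Answer: |   milk   |
| universe |
|are letter|
|we guitar |
|   were   |
|purple at |
| blue how |
|  bright  |
|  cherry  |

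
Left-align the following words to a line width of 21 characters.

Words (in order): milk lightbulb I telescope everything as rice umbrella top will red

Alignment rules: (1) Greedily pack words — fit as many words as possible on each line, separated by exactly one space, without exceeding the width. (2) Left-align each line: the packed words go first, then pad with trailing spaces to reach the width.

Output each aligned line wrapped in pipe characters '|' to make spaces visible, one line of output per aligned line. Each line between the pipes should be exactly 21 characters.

Answer: |milk lightbulb I     |
|telescope everything |
|as rice umbrella top |
|will red             |

Derivation:
Line 1: ['milk', 'lightbulb', 'I'] (min_width=16, slack=5)
Line 2: ['telescope', 'everything'] (min_width=20, slack=1)
Line 3: ['as', 'rice', 'umbrella', 'top'] (min_width=20, slack=1)
Line 4: ['will', 'red'] (min_width=8, slack=13)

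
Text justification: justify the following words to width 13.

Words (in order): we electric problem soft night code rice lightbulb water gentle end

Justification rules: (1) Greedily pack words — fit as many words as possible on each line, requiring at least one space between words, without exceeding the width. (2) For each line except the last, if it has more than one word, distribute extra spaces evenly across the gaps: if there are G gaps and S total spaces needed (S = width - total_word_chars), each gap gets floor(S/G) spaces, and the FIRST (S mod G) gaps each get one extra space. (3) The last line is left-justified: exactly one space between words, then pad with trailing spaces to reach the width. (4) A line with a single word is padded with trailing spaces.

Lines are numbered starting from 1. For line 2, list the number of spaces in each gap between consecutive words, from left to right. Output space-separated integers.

Line 1: ['we', 'electric'] (min_width=11, slack=2)
Line 2: ['problem', 'soft'] (min_width=12, slack=1)
Line 3: ['night', 'code'] (min_width=10, slack=3)
Line 4: ['rice'] (min_width=4, slack=9)
Line 5: ['lightbulb'] (min_width=9, slack=4)
Line 6: ['water', 'gentle'] (min_width=12, slack=1)
Line 7: ['end'] (min_width=3, slack=10)

Answer: 2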